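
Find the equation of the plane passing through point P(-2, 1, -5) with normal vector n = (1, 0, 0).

The plane through P with normal n = (a, b, c) satisfies n·(r - P) = 0,
i.e. ax + by + cz = a·x₀ + b·y₀ + c·z₀.
d = 1·(-2) + 0·1 + 0·(-5)
  = -2 + 0 + 0
  = -2
Equation: x = -2

x = -2


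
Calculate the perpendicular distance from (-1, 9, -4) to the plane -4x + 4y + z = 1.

distance = |a·x₀ + b·y₀ + c·z₀ - d| / √(a² + b² + c²)
  = |(-4)·(-1) + 4·9 + 1·(-4) - 1| / √((-4)² + 4² + 1²)
  = |4 + 36 - 4 - 1| / √(16 + 16 + 1)
  = |35| / √33
  = 35 / 5.745
  ≈ 6.093

6.093


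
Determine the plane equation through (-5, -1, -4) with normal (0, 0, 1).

The plane through P with normal n = (a, b, c) satisfies n·(r - P) = 0,
i.e. ax + by + cz = a·x₀ + b·y₀ + c·z₀.
d = 0·(-5) + 0·(-1) + 1·(-4)
  = 0 + 0 - 4
  = -4
Equation: z = -4

z = -4


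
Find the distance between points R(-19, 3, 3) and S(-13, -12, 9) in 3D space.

d = √[(x₂-x₁)² + (y₂-y₁)² + (z₂-z₁)²]
  = √[6² + (-15)² + 6²]
  = √[36 + 225 + 36]
  = √297
  ≈ 17.23

17.23


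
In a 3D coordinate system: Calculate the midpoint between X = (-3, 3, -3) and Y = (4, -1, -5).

M = ((x₁+x₂)/2, (y₁+y₂)/2, (z₁+z₂)/2)
  = ((-3 + 4)/2, (3 - 1)/2, (-3 - 5)/2)
  = (1/2, 2/2, -8/2)
  = (0.5, 1, -4)

(0.5, 1, -4)


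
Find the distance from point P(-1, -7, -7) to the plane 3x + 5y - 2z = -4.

distance = |a·x₀ + b·y₀ + c·z₀ - d| / √(a² + b² + c²)
  = |3·(-1) + 5·(-7) + (-2)·(-7) - (-4)| / √(3² + 5² + (-2)²)
  = |-3 - 35 + 14 + 4| / √(9 + 25 + 4)
  = |-20| / √38
  = 20 / 6.164
  ≈ 3.244

3.244


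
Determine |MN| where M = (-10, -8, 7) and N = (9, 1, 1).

d = √[(x₂-x₁)² + (y₂-y₁)² + (z₂-z₁)²]
  = √[19² + 9² + (-6)²]
  = √[361 + 81 + 36]
  = √478
  ≈ 21.86

21.86


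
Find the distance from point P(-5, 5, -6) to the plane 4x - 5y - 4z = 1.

distance = |a·x₀ + b·y₀ + c·z₀ - d| / √(a² + b² + c²)
  = |4·(-5) + (-5)·5 + (-4)·(-6) - 1| / √(4² + (-5)² + (-4)²)
  = |-20 - 25 + 24 - 1| / √(16 + 25 + 16)
  = |-22| / √57
  = 22 / 7.55
  ≈ 2.914

2.914


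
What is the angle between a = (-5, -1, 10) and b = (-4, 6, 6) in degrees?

a·b = (-5)·(-4) + (-1)·6 + 10·6 = 20 - 6 + 60 = 74
|a| = √((-5)² + (-1)² + 10²) = √126 ≈ 11.22
|b| = √((-4)² + 6² + 6²) = √88 ≈ 9.381
cos θ = (a·b)/(|a||b|) = 74/(11.22·9.381) ≈ 0.7028
θ = arccos(0.7028) ≈ 45.35°

45.35°


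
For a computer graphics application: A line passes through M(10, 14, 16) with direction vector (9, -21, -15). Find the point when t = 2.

P(t) = M + t·d
  = (10 + 9·2, 14 + (-21)·2, 16 + (-15)·2)
  = (10 + 18, 14 - 42, 16 - 30)
  = (28, -28, -14)

(28, -28, -14)


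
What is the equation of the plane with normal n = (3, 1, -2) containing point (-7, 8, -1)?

The plane through P with normal n = (a, b, c) satisfies n·(r - P) = 0,
i.e. ax + by + cz = a·x₀ + b·y₀ + c·z₀.
d = 3·(-7) + 1·8 + (-2)·(-1)
  = -21 + 8 + 2
  = -11
Equation: 3x + y - 2z = -11

3x + y - 2z = -11


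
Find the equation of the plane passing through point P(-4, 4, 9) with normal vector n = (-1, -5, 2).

The plane through P with normal n = (a, b, c) satisfies n·(r - P) = 0,
i.e. ax + by + cz = a·x₀ + b·y₀ + c·z₀.
d = (-1)·(-4) + (-5)·4 + 2·9
  = 4 - 20 + 18
  = 2
Equation: -x - 5y + 2z = 2

-x - 5y + 2z = 2


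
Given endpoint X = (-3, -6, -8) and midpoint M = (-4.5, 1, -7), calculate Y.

Y = 2M - X
  = (2·(-4.5) - (-3), 2·1 - (-6), 2·(-7) - (-8))
  = (-9 + 3, 2 + 6, -14 + 8)
  = (-6, 8, -6)

(-6, 8, -6)


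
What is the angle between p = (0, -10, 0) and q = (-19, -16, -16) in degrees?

p·q = 0·(-19) + (-10)·(-16) + 0·(-16) = 0 + 160 + 0 = 160
|p| = √(0² + (-10)² + 0²) = √100 ≈ 10
|q| = √((-19)² + (-16)² + (-16)²) = √873 ≈ 29.55
cos θ = (p·q)/(|p||q|) = 160/(10·29.55) ≈ 0.5415
θ = arccos(0.5415) ≈ 57.21°

57.21°


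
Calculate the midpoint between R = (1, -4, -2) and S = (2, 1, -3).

M = ((x₁+x₂)/2, (y₁+y₂)/2, (z₁+z₂)/2)
  = ((1 + 2)/2, (-4 + 1)/2, (-2 - 3)/2)
  = (3/2, -3/2, -5/2)
  = (1.5, -1.5, -2.5)

(1.5, -1.5, -2.5)


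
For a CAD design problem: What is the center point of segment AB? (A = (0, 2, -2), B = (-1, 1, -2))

M = ((x₁+x₂)/2, (y₁+y₂)/2, (z₁+z₂)/2)
  = ((0 - 1)/2, (2 + 1)/2, (-2 - 2)/2)
  = (-1/2, 3/2, -4/2)
  = (-0.5, 1.5, -2)

(-0.5, 1.5, -2)


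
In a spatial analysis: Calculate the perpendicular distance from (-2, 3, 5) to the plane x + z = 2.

distance = |a·x₀ + b·y₀ + c·z₀ - d| / √(a² + b² + c²)
  = |1·(-2) + 0·3 + 1·5 - 2| / √(1² + 0² + 1²)
  = |-2 + 0 + 5 - 2| / √(1 + 0 + 1)
  = |1| / √2
  = 1 / 1.414
  ≈ 0.7071

0.7071


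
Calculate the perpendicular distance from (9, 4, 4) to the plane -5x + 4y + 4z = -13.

distance = |a·x₀ + b·y₀ + c·z₀ - d| / √(a² + b² + c²)
  = |(-5)·9 + 4·4 + 4·4 - (-13)| / √((-5)² + 4² + 4²)
  = |-45 + 16 + 16 + 13| / √(25 + 16 + 16)
  = |0| / √57
  = 0 / 7.55
  ≈ 0

0


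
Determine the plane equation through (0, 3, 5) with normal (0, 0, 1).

The plane through P with normal n = (a, b, c) satisfies n·(r - P) = 0,
i.e. ax + by + cz = a·x₀ + b·y₀ + c·z₀.
d = 0·0 + 0·3 + 1·5
  = 0 + 0 + 5
  = 5
Equation: z = 5

z = 5


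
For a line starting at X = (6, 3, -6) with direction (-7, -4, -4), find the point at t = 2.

P(t) = X + t·d
  = (6 + (-7)·2, 3 + (-4)·2, -6 + (-4)·2)
  = (6 - 14, 3 - 8, -6 - 8)
  = (-8, -5, -14)

(-8, -5, -14)


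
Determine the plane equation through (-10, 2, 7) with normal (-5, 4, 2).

The plane through P with normal n = (a, b, c) satisfies n·(r - P) = 0,
i.e. ax + by + cz = a·x₀ + b·y₀ + c·z₀.
d = (-5)·(-10) + 4·2 + 2·7
  = 50 + 8 + 14
  = 72
Equation: -5x + 4y + 2z = 72

-5x + 4y + 2z = 72


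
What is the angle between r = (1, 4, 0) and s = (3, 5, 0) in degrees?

r·s = 1·3 + 4·5 + 0·0 = 3 + 20 + 0 = 23
|r| = √(1² + 4² + 0²) = √17 ≈ 4.123
|s| = √(3² + 5² + 0²) = √34 ≈ 5.831
cos θ = (r·s)/(|r||s|) = 23/(4.123·5.831) ≈ 0.9567
θ = arccos(0.9567) ≈ 16.93°

16.93°


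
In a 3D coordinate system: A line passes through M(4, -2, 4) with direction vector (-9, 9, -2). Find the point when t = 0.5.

P(t) = M + t·d
  = (4 + (-9)·0.5, -2 + 9·0.5, 4 + (-2)·0.5)
  = (4 - 4.5, -2 + 4.5, 4 - 1)
  = (-0.5, 2.5, 3)

(-0.5, 2.5, 3)


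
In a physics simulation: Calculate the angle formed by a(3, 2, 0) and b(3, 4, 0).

a·b = 3·3 + 2·4 + 0·0 = 9 + 8 + 0 = 17
|a| = √(3² + 2² + 0²) = √13 ≈ 3.606
|b| = √(3² + 4² + 0²) = √25 ≈ 5
cos θ = (a·b)/(|a||b|) = 17/(3.606·5) ≈ 0.943
θ = arccos(0.943) ≈ 19.44°

19.44°


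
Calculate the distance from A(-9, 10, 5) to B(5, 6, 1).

d = √[(x₂-x₁)² + (y₂-y₁)² + (z₂-z₁)²]
  = √[14² + (-4)² + (-4)²]
  = √[196 + 16 + 16]
  = √228
  ≈ 15.1

15.1


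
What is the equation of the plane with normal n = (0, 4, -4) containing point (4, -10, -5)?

The plane through P with normal n = (a, b, c) satisfies n·(r - P) = 0,
i.e. ax + by + cz = a·x₀ + b·y₀ + c·z₀.
d = 0·4 + 4·(-10) + (-4)·(-5)
  = 0 - 40 + 20
  = -20
Equation: 4y - 4z = -20

4y - 4z = -20


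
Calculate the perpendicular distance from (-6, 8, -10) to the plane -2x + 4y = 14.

distance = |a·x₀ + b·y₀ + c·z₀ - d| / √(a² + b² + c²)
  = |(-2)·(-6) + 4·8 + 0·(-10) - 14| / √((-2)² + 4² + 0²)
  = |12 + 32 + 0 - 14| / √(4 + 16 + 0)
  = |30| / √20
  = 30 / 4.472
  ≈ 6.708

6.708


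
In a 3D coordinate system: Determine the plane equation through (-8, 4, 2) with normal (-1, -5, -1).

The plane through P with normal n = (a, b, c) satisfies n·(r - P) = 0,
i.e. ax + by + cz = a·x₀ + b·y₀ + c·z₀.
d = (-1)·(-8) + (-5)·4 + (-1)·2
  = 8 - 20 - 2
  = -14
Equation: -x - 5y - z = -14

-x - 5y - z = -14


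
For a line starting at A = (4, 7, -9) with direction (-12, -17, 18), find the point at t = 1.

P(t) = A + t·d
  = (4 + (-12)·1, 7 + (-17)·1, -9 + 18·1)
  = (4 - 12, 7 - 17, -9 + 18)
  = (-8, -10, 9)

(-8, -10, 9)


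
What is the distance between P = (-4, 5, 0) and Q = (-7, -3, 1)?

d = √[(x₂-x₁)² + (y₂-y₁)² + (z₂-z₁)²]
  = √[(-3)² + (-8)² + 1²]
  = √[9 + 64 + 1]
  = √74
  ≈ 8.602

8.602


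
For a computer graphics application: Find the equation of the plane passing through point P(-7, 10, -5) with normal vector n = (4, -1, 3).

The plane through P with normal n = (a, b, c) satisfies n·(r - P) = 0,
i.e. ax + by + cz = a·x₀ + b·y₀ + c·z₀.
d = 4·(-7) + (-1)·10 + 3·(-5)
  = -28 - 10 - 15
  = -53
Equation: 4x - y + 3z = -53

4x - y + 3z = -53


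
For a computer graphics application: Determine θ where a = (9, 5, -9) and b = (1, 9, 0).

a·b = 9·1 + 5·9 + (-9)·0 = 9 + 45 + 0 = 54
|a| = √(9² + 5² + (-9)²) = √187 ≈ 13.67
|b| = √(1² + 9² + 0²) = √82 ≈ 9.055
cos θ = (a·b)/(|a||b|) = 54/(13.67·9.055) ≈ 0.4361
θ = arccos(0.4361) ≈ 64.15°

64.15°


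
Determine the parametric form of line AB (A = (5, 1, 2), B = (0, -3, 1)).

Direction vector d = B - A = (0 - 5, -3 - 1, 1 - 2) = (-5, -4, -1)
Parametric form r = A + t·d:
x = 5 - 5t, y = 1 - 4t, z = 2 - t

x = 5 - 5t, y = 1 - 4t, z = 2 - t


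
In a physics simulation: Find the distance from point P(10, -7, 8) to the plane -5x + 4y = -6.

distance = |a·x₀ + b·y₀ + c·z₀ - d| / √(a² + b² + c²)
  = |(-5)·10 + 4·(-7) + 0·8 - (-6)| / √((-5)² + 4² + 0²)
  = |-50 - 28 + 0 + 6| / √(25 + 16 + 0)
  = |-72| / √41
  = 72 / 6.403
  ≈ 11.24

11.24


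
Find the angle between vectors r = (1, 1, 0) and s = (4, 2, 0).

r·s = 1·4 + 1·2 + 0·0 = 4 + 2 + 0 = 6
|r| = √(1² + 1² + 0²) = √2 ≈ 1.414
|s| = √(4² + 2² + 0²) = √20 ≈ 4.472
cos θ = (r·s)/(|r||s|) = 6/(1.414·4.472) ≈ 0.9487
θ = arccos(0.9487) ≈ 18.43°

18.43°


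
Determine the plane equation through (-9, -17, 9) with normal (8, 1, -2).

The plane through P with normal n = (a, b, c) satisfies n·(r - P) = 0,
i.e. ax + by + cz = a·x₀ + b·y₀ + c·z₀.
d = 8·(-9) + 1·(-17) + (-2)·9
  = -72 - 17 - 18
  = -107
Equation: 8x + y - 2z = -107

8x + y - 2z = -107


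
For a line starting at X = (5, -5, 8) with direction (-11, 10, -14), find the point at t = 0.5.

P(t) = X + t·d
  = (5 + (-11)·0.5, -5 + 10·0.5, 8 + (-14)·0.5)
  = (5 - 5.5, -5 + 5, 8 - 7)
  = (-0.5, 0, 1)

(-0.5, 0, 1)


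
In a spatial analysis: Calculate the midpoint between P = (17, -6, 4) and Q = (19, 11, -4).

M = ((x₁+x₂)/2, (y₁+y₂)/2, (z₁+z₂)/2)
  = ((17 + 19)/2, (-6 + 11)/2, (4 - 4)/2)
  = (36/2, 5/2, 0/2)
  = (18, 2.5, 0)

(18, 2.5, 0)


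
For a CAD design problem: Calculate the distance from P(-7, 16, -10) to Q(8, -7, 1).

d = √[(x₂-x₁)² + (y₂-y₁)² + (z₂-z₁)²]
  = √[15² + (-23)² + 11²]
  = √[225 + 529 + 121]
  = √875
  ≈ 29.58

29.58


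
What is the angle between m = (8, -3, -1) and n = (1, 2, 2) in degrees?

m·n = 8·1 + (-3)·2 + (-1)·2 = 8 - 6 - 2 = 0
|m| = √(8² + (-3)² + (-1)²) = √74 ≈ 8.602
|n| = √(1² + 2² + 2²) = √9 ≈ 3
cos θ = (m·n)/(|m||n|) = 0/(8.602·3) ≈ 0
θ = arccos(0) ≈ 90°

90°


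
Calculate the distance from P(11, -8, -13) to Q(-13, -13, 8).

d = √[(x₂-x₁)² + (y₂-y₁)² + (z₂-z₁)²]
  = √[(-24)² + (-5)² + 21²]
  = √[576 + 25 + 441]
  = √1042
  ≈ 32.28

32.28


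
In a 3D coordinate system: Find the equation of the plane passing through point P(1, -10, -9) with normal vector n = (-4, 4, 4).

The plane through P with normal n = (a, b, c) satisfies n·(r - P) = 0,
i.e. ax + by + cz = a·x₀ + b·y₀ + c·z₀.
d = (-4)·1 + 4·(-10) + 4·(-9)
  = -4 - 40 - 36
  = -80
Equation: -4x + 4y + 4z = -80

-4x + 4y + 4z = -80


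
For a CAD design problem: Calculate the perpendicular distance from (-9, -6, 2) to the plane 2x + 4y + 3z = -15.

distance = |a·x₀ + b·y₀ + c·z₀ - d| / √(a² + b² + c²)
  = |2·(-9) + 4·(-6) + 3·2 - (-15)| / √(2² + 4² + 3²)
  = |-18 - 24 + 6 + 15| / √(4 + 16 + 9)
  = |-21| / √29
  = 21 / 5.385
  ≈ 3.9

3.9


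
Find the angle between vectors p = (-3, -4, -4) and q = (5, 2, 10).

p·q = (-3)·5 + (-4)·2 + (-4)·10 = -15 - 8 - 40 = -63
|p| = √((-3)² + (-4)² + (-4)²) = √41 ≈ 6.403
|q| = √(5² + 2² + 10²) = √129 ≈ 11.36
cos θ = (p·q)/(|p||q|) = -63/(6.403·11.36) ≈ -0.8663
θ = arccos(-0.8663) ≈ 150°

150°


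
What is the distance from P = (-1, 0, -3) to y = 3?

distance = |a·x₀ + b·y₀ + c·z₀ - d| / √(a² + b² + c²)
  = |0·(-1) + 1·0 + 0·(-3) - 3| / √(0² + 1² + 0²)
  = |0 + 0 + 0 - 3| / √(0 + 1 + 0)
  = |-3| / √1
  = 3 / 1
  ≈ 3

3


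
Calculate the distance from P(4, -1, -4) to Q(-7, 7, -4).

d = √[(x₂-x₁)² + (y₂-y₁)² + (z₂-z₁)²]
  = √[(-11)² + 8² + 0²]
  = √[121 + 64 + 0]
  = √185
  ≈ 13.6

13.6


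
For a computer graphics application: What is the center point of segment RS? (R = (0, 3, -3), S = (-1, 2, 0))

M = ((x₁+x₂)/2, (y₁+y₂)/2, (z₁+z₂)/2)
  = ((0 - 1)/2, (3 + 2)/2, (-3 + 0)/2)
  = (-1/2, 5/2, -3/2)
  = (-0.5, 2.5, -1.5)

(-0.5, 2.5, -1.5)


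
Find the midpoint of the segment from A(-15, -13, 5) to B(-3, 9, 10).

M = ((x₁+x₂)/2, (y₁+y₂)/2, (z₁+z₂)/2)
  = ((-15 - 3)/2, (-13 + 9)/2, (5 + 10)/2)
  = (-18/2, -4/2, 15/2)
  = (-9, -2, 7.5)

(-9, -2, 7.5)


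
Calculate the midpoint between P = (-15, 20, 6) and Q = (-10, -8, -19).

M = ((x₁+x₂)/2, (y₁+y₂)/2, (z₁+z₂)/2)
  = ((-15 - 10)/2, (20 - 8)/2, (6 - 19)/2)
  = (-25/2, 12/2, -13/2)
  = (-12.5, 6, -6.5)

(-12.5, 6, -6.5)


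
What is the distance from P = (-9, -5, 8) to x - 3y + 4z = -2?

distance = |a·x₀ + b·y₀ + c·z₀ - d| / √(a² + b² + c²)
  = |1·(-9) + (-3)·(-5) + 4·8 - (-2)| / √(1² + (-3)² + 4²)
  = |-9 + 15 + 32 + 2| / √(1 + 9 + 16)
  = |40| / √26
  = 40 / 5.099
  ≈ 7.845

7.845


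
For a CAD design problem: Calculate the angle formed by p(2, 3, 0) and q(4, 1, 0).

p·q = 2·4 + 3·1 + 0·0 = 8 + 3 + 0 = 11
|p| = √(2² + 3² + 0²) = √13 ≈ 3.606
|q| = √(4² + 1² + 0²) = √17 ≈ 4.123
cos θ = (p·q)/(|p||q|) = 11/(3.606·4.123) ≈ 0.7399
θ = arccos(0.7399) ≈ 42.27°

42.27°


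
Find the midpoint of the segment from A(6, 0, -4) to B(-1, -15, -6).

M = ((x₁+x₂)/2, (y₁+y₂)/2, (z₁+z₂)/2)
  = ((6 - 1)/2, (0 - 15)/2, (-4 - 6)/2)
  = (5/2, -15/2, -10/2)
  = (2.5, -7.5, -5)

(2.5, -7.5, -5)


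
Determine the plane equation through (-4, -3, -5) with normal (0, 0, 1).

The plane through P with normal n = (a, b, c) satisfies n·(r - P) = 0,
i.e. ax + by + cz = a·x₀ + b·y₀ + c·z₀.
d = 0·(-4) + 0·(-3) + 1·(-5)
  = 0 + 0 - 5
  = -5
Equation: z = -5

z = -5


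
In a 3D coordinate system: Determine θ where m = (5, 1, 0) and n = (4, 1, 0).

m·n = 5·4 + 1·1 + 0·0 = 20 + 1 + 0 = 21
|m| = √(5² + 1² + 0²) = √26 ≈ 5.099
|n| = √(4² + 1² + 0²) = √17 ≈ 4.123
cos θ = (m·n)/(|m||n|) = 21/(5.099·4.123) ≈ 0.9989
θ = arccos(0.9989) ≈ 2.726°

2.726°


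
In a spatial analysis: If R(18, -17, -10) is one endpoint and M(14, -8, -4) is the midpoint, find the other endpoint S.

S = 2M - R
  = (2·14 - 18, 2·(-8) - (-17), 2·(-4) - (-10))
  = (28 - 18, -16 + 17, -8 + 10)
  = (10, 1, 2)

(10, 1, 2)


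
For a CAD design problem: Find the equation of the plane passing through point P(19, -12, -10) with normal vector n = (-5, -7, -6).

The plane through P with normal n = (a, b, c) satisfies n·(r - P) = 0,
i.e. ax + by + cz = a·x₀ + b·y₀ + c·z₀.
d = (-5)·19 + (-7)·(-12) + (-6)·(-10)
  = -95 + 84 + 60
  = 49
Equation: -5x - 7y - 6z = 49

-5x - 7y - 6z = 49


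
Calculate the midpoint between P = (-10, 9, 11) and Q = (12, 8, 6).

M = ((x₁+x₂)/2, (y₁+y₂)/2, (z₁+z₂)/2)
  = ((-10 + 12)/2, (9 + 8)/2, (11 + 6)/2)
  = (2/2, 17/2, 17/2)
  = (1, 8.5, 8.5)

(1, 8.5, 8.5)


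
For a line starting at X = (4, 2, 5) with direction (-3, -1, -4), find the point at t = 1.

P(t) = X + t·d
  = (4 + (-3)·1, 2 + (-1)·1, 5 + (-4)·1)
  = (4 - 3, 2 - 1, 5 - 4)
  = (1, 1, 1)

(1, 1, 1)


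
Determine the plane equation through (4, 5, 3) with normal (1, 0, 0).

The plane through P with normal n = (a, b, c) satisfies n·(r - P) = 0,
i.e. ax + by + cz = a·x₀ + b·y₀ + c·z₀.
d = 1·4 + 0·5 + 0·3
  = 4 + 0 + 0
  = 4
Equation: x = 4

x = 4


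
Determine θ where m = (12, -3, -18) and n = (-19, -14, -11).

m·n = 12·(-19) + (-3)·(-14) + (-18)·(-11) = -228 + 42 + 198 = 12
|m| = √(12² + (-3)² + (-18)²) = √477 ≈ 21.84
|n| = √((-19)² + (-14)² + (-11)²) = √678 ≈ 26.04
cos θ = (m·n)/(|m||n|) = 12/(21.84·26.04) ≈ 0.0211
θ = arccos(0.0211) ≈ 88.79°

88.79°


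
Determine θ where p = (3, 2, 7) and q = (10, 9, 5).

p·q = 3·10 + 2·9 + 7·5 = 30 + 18 + 35 = 83
|p| = √(3² + 2² + 7²) = √62 ≈ 7.874
|q| = √(10² + 9² + 5²) = √206 ≈ 14.35
cos θ = (p·q)/(|p||q|) = 83/(7.874·14.35) ≈ 0.7344
θ = arccos(0.7344) ≈ 42.74°

42.74°


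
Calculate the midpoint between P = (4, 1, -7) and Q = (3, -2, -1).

M = ((x₁+x₂)/2, (y₁+y₂)/2, (z₁+z₂)/2)
  = ((4 + 3)/2, (1 - 2)/2, (-7 - 1)/2)
  = (7/2, -1/2, -8/2)
  = (3.5, -0.5, -4)

(3.5, -0.5, -4)


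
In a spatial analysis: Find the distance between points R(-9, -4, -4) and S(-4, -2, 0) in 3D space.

d = √[(x₂-x₁)² + (y₂-y₁)² + (z₂-z₁)²]
  = √[5² + 2² + 4²]
  = √[25 + 4 + 16]
  = √45
  ≈ 6.708

6.708


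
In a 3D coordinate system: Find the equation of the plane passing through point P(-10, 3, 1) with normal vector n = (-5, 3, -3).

The plane through P with normal n = (a, b, c) satisfies n·(r - P) = 0,
i.e. ax + by + cz = a·x₀ + b·y₀ + c·z₀.
d = (-5)·(-10) + 3·3 + (-3)·1
  = 50 + 9 - 3
  = 56
Equation: -5x + 3y - 3z = 56

-5x + 3y - 3z = 56


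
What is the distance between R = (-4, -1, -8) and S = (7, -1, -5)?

d = √[(x₂-x₁)² + (y₂-y₁)² + (z₂-z₁)²]
  = √[11² + 0² + 3²]
  = √[121 + 0 + 9]
  = √130
  ≈ 11.4

11.4


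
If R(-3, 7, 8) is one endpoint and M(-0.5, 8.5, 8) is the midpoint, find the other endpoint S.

S = 2M - R
  = (2·(-0.5) - (-3), 2·8.5 - 7, 2·8 - 8)
  = (-1 + 3, 17 - 7, 16 - 8)
  = (2, 10, 8)

(2, 10, 8)


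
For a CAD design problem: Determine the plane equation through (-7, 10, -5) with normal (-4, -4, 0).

The plane through P with normal n = (a, b, c) satisfies n·(r - P) = 0,
i.e. ax + by + cz = a·x₀ + b·y₀ + c·z₀.
d = (-4)·(-7) + (-4)·10 + 0·(-5)
  = 28 - 40 + 0
  = -12
Equation: -4x - 4y = -12

-4x - 4y = -12


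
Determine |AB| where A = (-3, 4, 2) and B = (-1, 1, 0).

d = √[(x₂-x₁)² + (y₂-y₁)² + (z₂-z₁)²]
  = √[2² + (-3)² + (-2)²]
  = √[4 + 9 + 4]
  = √17
  ≈ 4.123

4.123


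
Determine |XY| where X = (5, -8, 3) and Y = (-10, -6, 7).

d = √[(x₂-x₁)² + (y₂-y₁)² + (z₂-z₁)²]
  = √[(-15)² + 2² + 4²]
  = √[225 + 4 + 16]
  = √245
  ≈ 15.65

15.65


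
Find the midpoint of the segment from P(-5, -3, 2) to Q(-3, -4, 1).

M = ((x₁+x₂)/2, (y₁+y₂)/2, (z₁+z₂)/2)
  = ((-5 - 3)/2, (-3 - 4)/2, (2 + 1)/2)
  = (-8/2, -7/2, 3/2)
  = (-4, -3.5, 1.5)

(-4, -3.5, 1.5)


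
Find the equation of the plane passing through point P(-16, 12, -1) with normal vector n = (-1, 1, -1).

The plane through P with normal n = (a, b, c) satisfies n·(r - P) = 0,
i.e. ax + by + cz = a·x₀ + b·y₀ + c·z₀.
d = (-1)·(-16) + 1·12 + (-1)·(-1)
  = 16 + 12 + 1
  = 29
Equation: -x + y - z = 29

-x + y - z = 29


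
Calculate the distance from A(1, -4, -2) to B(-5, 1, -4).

d = √[(x₂-x₁)² + (y₂-y₁)² + (z₂-z₁)²]
  = √[(-6)² + 5² + (-2)²]
  = √[36 + 25 + 4]
  = √65
  ≈ 8.062

8.062


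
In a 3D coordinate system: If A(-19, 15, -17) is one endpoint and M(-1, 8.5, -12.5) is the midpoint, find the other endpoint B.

B = 2M - A
  = (2·(-1) - (-19), 2·8.5 - 15, 2·(-12.5) - (-17))
  = (-2 + 19, 17 - 15, -25 + 17)
  = (17, 2, -8)

(17, 2, -8)


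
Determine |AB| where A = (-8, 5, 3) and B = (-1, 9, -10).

d = √[(x₂-x₁)² + (y₂-y₁)² + (z₂-z₁)²]
  = √[7² + 4² + (-13)²]
  = √[49 + 16 + 169]
  = √234
  ≈ 15.3

15.3


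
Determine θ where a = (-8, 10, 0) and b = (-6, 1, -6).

a·b = (-8)·(-6) + 10·1 + 0·(-6) = 48 + 10 + 0 = 58
|a| = √((-8)² + 10² + 0²) = √164 ≈ 12.81
|b| = √((-6)² + 1² + (-6)²) = √73 ≈ 8.544
cos θ = (a·b)/(|a||b|) = 58/(12.81·8.544) ≈ 0.5301
θ = arccos(0.5301) ≈ 57.99°

57.99°


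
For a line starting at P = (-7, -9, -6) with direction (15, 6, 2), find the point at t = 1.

P(t) = P + t·d
  = (-7 + 15·1, -9 + 6·1, -6 + 2·1)
  = (-7 + 15, -9 + 6, -6 + 2)
  = (8, -3, -4)

(8, -3, -4)


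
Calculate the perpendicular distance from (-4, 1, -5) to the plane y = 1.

distance = |a·x₀ + b·y₀ + c·z₀ - d| / √(a² + b² + c²)
  = |0·(-4) + 1·1 + 0·(-5) - 1| / √(0² + 1² + 0²)
  = |0 + 1 + 0 - 1| / √(0 + 1 + 0)
  = |0| / √1
  = 0 / 1
  ≈ 0

0


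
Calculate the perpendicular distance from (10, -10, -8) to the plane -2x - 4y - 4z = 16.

distance = |a·x₀ + b·y₀ + c·z₀ - d| / √(a² + b² + c²)
  = |(-2)·10 + (-4)·(-10) + (-4)·(-8) - 16| / √((-2)² + (-4)² + (-4)²)
  = |-20 + 40 + 32 - 16| / √(4 + 16 + 16)
  = |36| / √36
  = 36 / 6
  ≈ 6

6


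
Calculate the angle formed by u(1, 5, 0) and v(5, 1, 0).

u·v = 1·5 + 5·1 + 0·0 = 5 + 5 + 0 = 10
|u| = √(1² + 5² + 0²) = √26 ≈ 5.099
|v| = √(5² + 1² + 0²) = √26 ≈ 5.099
cos θ = (u·v)/(|u||v|) = 10/(5.099·5.099) ≈ 0.3846
θ = arccos(0.3846) ≈ 67.38°

67.38°


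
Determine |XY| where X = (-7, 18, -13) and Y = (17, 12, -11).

d = √[(x₂-x₁)² + (y₂-y₁)² + (z₂-z₁)²]
  = √[24² + (-6)² + 2²]
  = √[576 + 36 + 4]
  = √616
  ≈ 24.82

24.82


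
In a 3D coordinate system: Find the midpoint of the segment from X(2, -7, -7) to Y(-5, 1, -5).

M = ((x₁+x₂)/2, (y₁+y₂)/2, (z₁+z₂)/2)
  = ((2 - 5)/2, (-7 + 1)/2, (-7 - 5)/2)
  = (-3/2, -6/2, -12/2)
  = (-1.5, -3, -6)

(-1.5, -3, -6)


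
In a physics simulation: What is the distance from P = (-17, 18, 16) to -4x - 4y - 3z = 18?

distance = |a·x₀ + b·y₀ + c·z₀ - d| / √(a² + b² + c²)
  = |(-4)·(-17) + (-4)·18 + (-3)·16 - 18| / √((-4)² + (-4)² + (-3)²)
  = |68 - 72 - 48 - 18| / √(16 + 16 + 9)
  = |-70| / √41
  = 70 / 6.403
  ≈ 10.93

10.93


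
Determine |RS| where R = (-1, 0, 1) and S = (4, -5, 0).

d = √[(x₂-x₁)² + (y₂-y₁)² + (z₂-z₁)²]
  = √[5² + (-5)² + (-1)²]
  = √[25 + 25 + 1]
  = √51
  ≈ 7.141

7.141


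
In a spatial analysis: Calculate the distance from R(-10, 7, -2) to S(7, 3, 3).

d = √[(x₂-x₁)² + (y₂-y₁)² + (z₂-z₁)²]
  = √[17² + (-4)² + 5²]
  = √[289 + 16 + 25]
  = √330
  ≈ 18.17

18.17


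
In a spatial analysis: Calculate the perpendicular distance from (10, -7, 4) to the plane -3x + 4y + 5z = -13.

distance = |a·x₀ + b·y₀ + c·z₀ - d| / √(a² + b² + c²)
  = |(-3)·10 + 4·(-7) + 5·4 - (-13)| / √((-3)² + 4² + 5²)
  = |-30 - 28 + 20 + 13| / √(9 + 16 + 25)
  = |-25| / √50
  = 25 / 7.071
  ≈ 3.536

3.536


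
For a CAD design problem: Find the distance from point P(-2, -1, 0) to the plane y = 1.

distance = |a·x₀ + b·y₀ + c·z₀ - d| / √(a² + b² + c²)
  = |0·(-2) + 1·(-1) + 0·0 - 1| / √(0² + 1² + 0²)
  = |0 - 1 + 0 - 1| / √(0 + 1 + 0)
  = |-2| / √1
  = 2 / 1
  ≈ 2

2


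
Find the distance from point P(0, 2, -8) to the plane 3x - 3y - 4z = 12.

distance = |a·x₀ + b·y₀ + c·z₀ - d| / √(a² + b² + c²)
  = |3·0 + (-3)·2 + (-4)·(-8) - 12| / √(3² + (-3)² + (-4)²)
  = |0 - 6 + 32 - 12| / √(9 + 9 + 16)
  = |14| / √34
  = 14 / 5.831
  ≈ 2.401

2.401


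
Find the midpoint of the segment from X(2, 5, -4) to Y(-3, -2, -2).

M = ((x₁+x₂)/2, (y₁+y₂)/2, (z₁+z₂)/2)
  = ((2 - 3)/2, (5 - 2)/2, (-4 - 2)/2)
  = (-1/2, 3/2, -6/2)
  = (-0.5, 1.5, -3)

(-0.5, 1.5, -3)


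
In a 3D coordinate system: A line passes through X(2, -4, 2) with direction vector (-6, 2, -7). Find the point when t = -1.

P(t) = X + t·d
  = (2 + (-6)·(-1), -4 + 2·(-1), 2 + (-7)·(-1))
  = (2 + 6, -4 - 2, 2 + 7)
  = (8, -6, 9)

(8, -6, 9)


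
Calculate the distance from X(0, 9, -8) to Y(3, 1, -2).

d = √[(x₂-x₁)² + (y₂-y₁)² + (z₂-z₁)²]
  = √[3² + (-8)² + 6²]
  = √[9 + 64 + 36]
  = √109
  ≈ 10.44

10.44


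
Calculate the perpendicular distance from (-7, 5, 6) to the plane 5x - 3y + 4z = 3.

distance = |a·x₀ + b·y₀ + c·z₀ - d| / √(a² + b² + c²)
  = |5·(-7) + (-3)·5 + 4·6 - 3| / √(5² + (-3)² + 4²)
  = |-35 - 15 + 24 - 3| / √(25 + 9 + 16)
  = |-29| / √50
  = 29 / 7.071
  ≈ 4.101

4.101


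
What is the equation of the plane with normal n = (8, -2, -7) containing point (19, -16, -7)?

The plane through P with normal n = (a, b, c) satisfies n·(r - P) = 0,
i.e. ax + by + cz = a·x₀ + b·y₀ + c·z₀.
d = 8·19 + (-2)·(-16) + (-7)·(-7)
  = 152 + 32 + 49
  = 233
Equation: 8x - 2y - 7z = 233

8x - 2y - 7z = 233


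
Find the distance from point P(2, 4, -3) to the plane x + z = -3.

distance = |a·x₀ + b·y₀ + c·z₀ - d| / √(a² + b² + c²)
  = |1·2 + 0·4 + 1·(-3) - (-3)| / √(1² + 0² + 1²)
  = |2 + 0 - 3 + 3| / √(1 + 0 + 1)
  = |2| / √2
  = 2 / 1.414
  ≈ 1.414

1.414


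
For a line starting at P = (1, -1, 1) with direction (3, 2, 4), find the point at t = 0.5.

P(t) = P + t·d
  = (1 + 3·0.5, -1 + 2·0.5, 1 + 4·0.5)
  = (1 + 1.5, -1 + 1, 1 + 2)
  = (2.5, 0, 3)

(2.5, 0, 3)


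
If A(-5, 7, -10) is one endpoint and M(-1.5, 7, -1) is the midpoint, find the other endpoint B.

B = 2M - A
  = (2·(-1.5) - (-5), 2·7 - 7, 2·(-1) - (-10))
  = (-3 + 5, 14 - 7, -2 + 10)
  = (2, 7, 8)

(2, 7, 8)


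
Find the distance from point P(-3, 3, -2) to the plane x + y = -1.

distance = |a·x₀ + b·y₀ + c·z₀ - d| / √(a² + b² + c²)
  = |1·(-3) + 1·3 + 0·(-2) - (-1)| / √(1² + 1² + 0²)
  = |-3 + 3 + 0 + 1| / √(1 + 1 + 0)
  = |1| / √2
  = 1 / 1.414
  ≈ 0.7071

0.7071


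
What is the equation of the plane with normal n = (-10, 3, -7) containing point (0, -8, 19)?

The plane through P with normal n = (a, b, c) satisfies n·(r - P) = 0,
i.e. ax + by + cz = a·x₀ + b·y₀ + c·z₀.
d = (-10)·0 + 3·(-8) + (-7)·19
  = 0 - 24 - 133
  = -157
Equation: -10x + 3y - 7z = -157

-10x + 3y - 7z = -157


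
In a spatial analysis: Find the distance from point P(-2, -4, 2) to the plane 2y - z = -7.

distance = |a·x₀ + b·y₀ + c·z₀ - d| / √(a² + b² + c²)
  = |0·(-2) + 2·(-4) + (-1)·2 - (-7)| / √(0² + 2² + (-1)²)
  = |0 - 8 - 2 + 7| / √(0 + 4 + 1)
  = |-3| / √5
  = 3 / 2.236
  ≈ 1.342

1.342


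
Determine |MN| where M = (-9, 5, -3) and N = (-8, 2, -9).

d = √[(x₂-x₁)² + (y₂-y₁)² + (z₂-z₁)²]
  = √[1² + (-3)² + (-6)²]
  = √[1 + 9 + 36]
  = √46
  ≈ 6.782

6.782


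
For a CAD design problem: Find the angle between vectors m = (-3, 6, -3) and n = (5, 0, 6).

m·n = (-3)·5 + 6·0 + (-3)·6 = -15 + 0 - 18 = -33
|m| = √((-3)² + 6² + (-3)²) = √54 ≈ 7.348
|n| = √(5² + 0² + 6²) = √61 ≈ 7.81
cos θ = (m·n)/(|m||n|) = -33/(7.348·7.81) ≈ -0.575
θ = arccos(-0.575) ≈ 125.1°

125.1°


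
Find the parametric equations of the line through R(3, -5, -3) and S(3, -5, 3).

Direction vector d = S - R = (3 - 3, -5 + 5, 3 + 3) = (0, 0, 6)
Parametric form r = R + t·d:
x = 3, y = -5, z = -3 + 6t

x = 3, y = -5, z = -3 + 6t


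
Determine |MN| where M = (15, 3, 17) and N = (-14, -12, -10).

d = √[(x₂-x₁)² + (y₂-y₁)² + (z₂-z₁)²]
  = √[(-29)² + (-15)² + (-27)²]
  = √[841 + 225 + 729]
  = √1795
  ≈ 42.37

42.37


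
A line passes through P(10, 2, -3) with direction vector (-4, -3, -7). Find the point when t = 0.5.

P(t) = P + t·d
  = (10 + (-4)·0.5, 2 + (-3)·0.5, -3 + (-7)·0.5)
  = (10 - 2, 2 - 1.5, -3 - 3.5)
  = (8, 0.5, -6.5)

(8, 0.5, -6.5)


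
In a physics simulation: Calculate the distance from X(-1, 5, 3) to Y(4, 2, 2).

d = √[(x₂-x₁)² + (y₂-y₁)² + (z₂-z₁)²]
  = √[5² + (-3)² + (-1)²]
  = √[25 + 9 + 1]
  = √35
  ≈ 5.916

5.916


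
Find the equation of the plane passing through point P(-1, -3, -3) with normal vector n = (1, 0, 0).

The plane through P with normal n = (a, b, c) satisfies n·(r - P) = 0,
i.e. ax + by + cz = a·x₀ + b·y₀ + c·z₀.
d = 1·(-1) + 0·(-3) + 0·(-3)
  = -1 + 0 + 0
  = -1
Equation: x = -1

x = -1


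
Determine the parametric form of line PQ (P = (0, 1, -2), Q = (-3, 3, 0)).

Direction vector d = Q - P = (-3 + 0, 3 - 1, 0 + 2) = (-3, 2, 2)
Parametric form r = P + t·d:
x = 0 - 3t, y = 1 + 2t, z = -2 + 2t

x = 0 - 3t, y = 1 + 2t, z = -2 + 2t


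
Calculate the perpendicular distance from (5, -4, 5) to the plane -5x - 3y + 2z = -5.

distance = |a·x₀ + b·y₀ + c·z₀ - d| / √(a² + b² + c²)
  = |(-5)·5 + (-3)·(-4) + 2·5 - (-5)| / √((-5)² + (-3)² + 2²)
  = |-25 + 12 + 10 + 5| / √(25 + 9 + 4)
  = |2| / √38
  = 2 / 6.164
  ≈ 0.3244

0.3244


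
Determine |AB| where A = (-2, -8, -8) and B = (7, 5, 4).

d = √[(x₂-x₁)² + (y₂-y₁)² + (z₂-z₁)²]
  = √[9² + 13² + 12²]
  = √[81 + 169 + 144]
  = √394
  ≈ 19.85

19.85


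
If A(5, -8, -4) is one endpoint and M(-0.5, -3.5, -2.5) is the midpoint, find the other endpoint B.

B = 2M - A
  = (2·(-0.5) - 5, 2·(-3.5) - (-8), 2·(-2.5) - (-4))
  = (-1 - 5, -7 + 8, -5 + 4)
  = (-6, 1, -1)

(-6, 1, -1)


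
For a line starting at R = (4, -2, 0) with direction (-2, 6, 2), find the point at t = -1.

P(t) = R + t·d
  = (4 + (-2)·(-1), -2 + 6·(-1), 0 + 2·(-1))
  = (4 + 2, -2 - 6, 0 - 2)
  = (6, -8, -2)

(6, -8, -2)


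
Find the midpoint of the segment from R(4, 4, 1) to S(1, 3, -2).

M = ((x₁+x₂)/2, (y₁+y₂)/2, (z₁+z₂)/2)
  = ((4 + 1)/2, (4 + 3)/2, (1 - 2)/2)
  = (5/2, 7/2, -1/2)
  = (2.5, 3.5, -0.5)

(2.5, 3.5, -0.5)


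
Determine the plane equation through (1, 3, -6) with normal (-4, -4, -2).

The plane through P with normal n = (a, b, c) satisfies n·(r - P) = 0,
i.e. ax + by + cz = a·x₀ + b·y₀ + c·z₀.
d = (-4)·1 + (-4)·3 + (-2)·(-6)
  = -4 - 12 + 12
  = -4
Equation: -4x - 4y - 2z = -4

-4x - 4y - 2z = -4


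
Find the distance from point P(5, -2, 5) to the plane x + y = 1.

distance = |a·x₀ + b·y₀ + c·z₀ - d| / √(a² + b² + c²)
  = |1·5 + 1·(-2) + 0·5 - 1| / √(1² + 1² + 0²)
  = |5 - 2 + 0 - 1| / √(1 + 1 + 0)
  = |2| / √2
  = 2 / 1.414
  ≈ 1.414

1.414


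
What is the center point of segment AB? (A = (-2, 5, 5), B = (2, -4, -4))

M = ((x₁+x₂)/2, (y₁+y₂)/2, (z₁+z₂)/2)
  = ((-2 + 2)/2, (5 - 4)/2, (5 - 4)/2)
  = (0/2, 1/2, 1/2)
  = (0, 0.5, 0.5)

(0, 0.5, 0.5)


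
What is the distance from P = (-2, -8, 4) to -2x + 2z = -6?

distance = |a·x₀ + b·y₀ + c·z₀ - d| / √(a² + b² + c²)
  = |(-2)·(-2) + 0·(-8) + 2·4 - (-6)| / √((-2)² + 0² + 2²)
  = |4 + 0 + 8 + 6| / √(4 + 0 + 4)
  = |18| / √8
  = 18 / 2.828
  ≈ 6.364

6.364


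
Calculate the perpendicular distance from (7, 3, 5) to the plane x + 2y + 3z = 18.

distance = |a·x₀ + b·y₀ + c·z₀ - d| / √(a² + b² + c²)
  = |1·7 + 2·3 + 3·5 - 18| / √(1² + 2² + 3²)
  = |7 + 6 + 15 - 18| / √(1 + 4 + 9)
  = |10| / √14
  = 10 / 3.742
  ≈ 2.673

2.673


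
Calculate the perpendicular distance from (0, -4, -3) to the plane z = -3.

distance = |a·x₀ + b·y₀ + c·z₀ - d| / √(a² + b² + c²)
  = |0·0 + 0·(-4) + 1·(-3) - (-3)| / √(0² + 0² + 1²)
  = |0 + 0 - 3 + 3| / √(0 + 0 + 1)
  = |0| / √1
  = 0 / 1
  ≈ 0

0


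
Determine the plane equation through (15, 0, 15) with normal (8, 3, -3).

The plane through P with normal n = (a, b, c) satisfies n·(r - P) = 0,
i.e. ax + by + cz = a·x₀ + b·y₀ + c·z₀.
d = 8·15 + 3·0 + (-3)·15
  = 120 + 0 - 45
  = 75
Equation: 8x + 3y - 3z = 75

8x + 3y - 3z = 75


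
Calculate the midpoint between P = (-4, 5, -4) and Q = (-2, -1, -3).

M = ((x₁+x₂)/2, (y₁+y₂)/2, (z₁+z₂)/2)
  = ((-4 - 2)/2, (5 - 1)/2, (-4 - 3)/2)
  = (-6/2, 4/2, -7/2)
  = (-3, 2, -3.5)

(-3, 2, -3.5)


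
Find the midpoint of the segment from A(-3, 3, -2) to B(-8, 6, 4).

M = ((x₁+x₂)/2, (y₁+y₂)/2, (z₁+z₂)/2)
  = ((-3 - 8)/2, (3 + 6)/2, (-2 + 4)/2)
  = (-11/2, 9/2, 2/2)
  = (-5.5, 4.5, 1)

(-5.5, 4.5, 1)


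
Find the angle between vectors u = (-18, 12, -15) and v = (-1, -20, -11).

u·v = (-18)·(-1) + 12·(-20) + (-15)·(-11) = 18 - 240 + 165 = -57
|u| = √((-18)² + 12² + (-15)²) = √693 ≈ 26.32
|v| = √((-1)² + (-20)² + (-11)²) = √522 ≈ 22.85
cos θ = (u·v)/(|u||v|) = -57/(26.32·22.85) ≈ -0.09477
θ = arccos(-0.09477) ≈ 95.44°

95.44°


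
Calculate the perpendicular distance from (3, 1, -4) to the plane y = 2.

distance = |a·x₀ + b·y₀ + c·z₀ - d| / √(a² + b² + c²)
  = |0·3 + 1·1 + 0·(-4) - 2| / √(0² + 1² + 0²)
  = |0 + 1 + 0 - 2| / √(0 + 1 + 0)
  = |-1| / √1
  = 1 / 1
  ≈ 1

1


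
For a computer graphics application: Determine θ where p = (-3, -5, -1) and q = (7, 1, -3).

p·q = (-3)·7 + (-5)·1 + (-1)·(-3) = -21 - 5 + 3 = -23
|p| = √((-3)² + (-5)² + (-1)²) = √35 ≈ 5.916
|q| = √(7² + 1² + (-3)²) = √59 ≈ 7.681
cos θ = (p·q)/(|p||q|) = -23/(5.916·7.681) ≈ -0.5061
θ = arccos(-0.5061) ≈ 120.4°

120.4°


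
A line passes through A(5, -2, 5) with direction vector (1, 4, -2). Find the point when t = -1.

P(t) = A + t·d
  = (5 + 1·(-1), -2 + 4·(-1), 5 + (-2)·(-1))
  = (5 - 1, -2 - 4, 5 + 2)
  = (4, -6, 7)

(4, -6, 7)


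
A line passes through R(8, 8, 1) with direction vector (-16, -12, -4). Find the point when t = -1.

P(t) = R + t·d
  = (8 + (-16)·(-1), 8 + (-12)·(-1), 1 + (-4)·(-1))
  = (8 + 16, 8 + 12, 1 + 4)
  = (24, 20, 5)

(24, 20, 5)


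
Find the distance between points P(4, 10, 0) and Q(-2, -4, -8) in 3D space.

d = √[(x₂-x₁)² + (y₂-y₁)² + (z₂-z₁)²]
  = √[(-6)² + (-14)² + (-8)²]
  = √[36 + 196 + 64]
  = √296
  ≈ 17.2

17.2


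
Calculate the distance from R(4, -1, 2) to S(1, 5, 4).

d = √[(x₂-x₁)² + (y₂-y₁)² + (z₂-z₁)²]
  = √[(-3)² + 6² + 2²]
  = √[9 + 36 + 4]
  = √49
  ≈ 7

7


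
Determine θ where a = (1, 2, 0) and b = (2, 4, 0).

a·b = 1·2 + 2·4 + 0·0 = 2 + 8 + 0 = 10
|a| = √(1² + 2² + 0²) = √5 ≈ 2.236
|b| = √(2² + 4² + 0²) = √20 ≈ 4.472
cos θ = (a·b)/(|a||b|) = 10/(2.236·4.472) ≈ 1
θ = arccos(1) ≈ 0°

0°


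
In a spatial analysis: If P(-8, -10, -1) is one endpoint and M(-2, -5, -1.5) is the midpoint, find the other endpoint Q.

Q = 2M - P
  = (2·(-2) - (-8), 2·(-5) - (-10), 2·(-1.5) - (-1))
  = (-4 + 8, -10 + 10, -3 + 1)
  = (4, 0, -2)

(4, 0, -2)


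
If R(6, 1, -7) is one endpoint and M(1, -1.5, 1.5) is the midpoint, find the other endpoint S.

S = 2M - R
  = (2·1 - 6, 2·(-1.5) - 1, 2·1.5 - (-7))
  = (2 - 6, -3 - 1, 3 + 7)
  = (-4, -4, 10)

(-4, -4, 10)


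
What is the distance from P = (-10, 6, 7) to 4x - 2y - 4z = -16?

distance = |a·x₀ + b·y₀ + c·z₀ - d| / √(a² + b² + c²)
  = |4·(-10) + (-2)·6 + (-4)·7 - (-16)| / √(4² + (-2)² + (-4)²)
  = |-40 - 12 - 28 + 16| / √(16 + 4 + 16)
  = |-64| / √36
  = 64 / 6
  ≈ 10.67

10.67


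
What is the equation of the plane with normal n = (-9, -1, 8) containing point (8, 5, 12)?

The plane through P with normal n = (a, b, c) satisfies n·(r - P) = 0,
i.e. ax + by + cz = a·x₀ + b·y₀ + c·z₀.
d = (-9)·8 + (-1)·5 + 8·12
  = -72 - 5 + 96
  = 19
Equation: -9x - y + 8z = 19

-9x - y + 8z = 19


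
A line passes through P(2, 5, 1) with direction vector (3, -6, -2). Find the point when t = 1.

P(t) = P + t·d
  = (2 + 3·1, 5 + (-6)·1, 1 + (-2)·1)
  = (2 + 3, 5 - 6, 1 - 2)
  = (5, -1, -1)

(5, -1, -1)


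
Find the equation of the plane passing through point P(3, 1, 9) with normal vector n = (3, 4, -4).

The plane through P with normal n = (a, b, c) satisfies n·(r - P) = 0,
i.e. ax + by + cz = a·x₀ + b·y₀ + c·z₀.
d = 3·3 + 4·1 + (-4)·9
  = 9 + 4 - 36
  = -23
Equation: 3x + 4y - 4z = -23

3x + 4y - 4z = -23


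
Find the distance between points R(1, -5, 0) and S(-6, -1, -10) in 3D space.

d = √[(x₂-x₁)² + (y₂-y₁)² + (z₂-z₁)²]
  = √[(-7)² + 4² + (-10)²]
  = √[49 + 16 + 100]
  = √165
  ≈ 12.85

12.85


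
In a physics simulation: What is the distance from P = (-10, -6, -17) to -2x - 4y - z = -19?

distance = |a·x₀ + b·y₀ + c·z₀ - d| / √(a² + b² + c²)
  = |(-2)·(-10) + (-4)·(-6) + (-1)·(-17) - (-19)| / √((-2)² + (-4)² + (-1)²)
  = |20 + 24 + 17 + 19| / √(4 + 16 + 1)
  = |80| / √21
  = 80 / 4.583
  ≈ 17.46

17.46


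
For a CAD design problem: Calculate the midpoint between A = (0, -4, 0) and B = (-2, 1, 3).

M = ((x₁+x₂)/2, (y₁+y₂)/2, (z₁+z₂)/2)
  = ((0 - 2)/2, (-4 + 1)/2, (0 + 3)/2)
  = (-2/2, -3/2, 3/2)
  = (-1, -1.5, 1.5)

(-1, -1.5, 1.5)


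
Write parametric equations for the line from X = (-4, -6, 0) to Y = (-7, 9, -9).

Direction vector d = Y - X = (-7 + 4, 9 + 6, -9 + 0) = (-3, 15, -9)
Parametric form r = X + t·d:
x = -4 - 3t, y = -6 + 15t, z = 0 - 9t

x = -4 - 3t, y = -6 + 15t, z = 0 - 9t


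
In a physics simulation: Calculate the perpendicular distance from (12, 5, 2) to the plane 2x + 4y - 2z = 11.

distance = |a·x₀ + b·y₀ + c·z₀ - d| / √(a² + b² + c²)
  = |2·12 + 4·5 + (-2)·2 - 11| / √(2² + 4² + (-2)²)
  = |24 + 20 - 4 - 11| / √(4 + 16 + 4)
  = |29| / √24
  = 29 / 4.899
  ≈ 5.92

5.92


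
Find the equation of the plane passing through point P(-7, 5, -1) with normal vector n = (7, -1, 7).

The plane through P with normal n = (a, b, c) satisfies n·(r - P) = 0,
i.e. ax + by + cz = a·x₀ + b·y₀ + c·z₀.
d = 7·(-7) + (-1)·5 + 7·(-1)
  = -49 - 5 - 7
  = -61
Equation: 7x - y + 7z = -61

7x - y + 7z = -61


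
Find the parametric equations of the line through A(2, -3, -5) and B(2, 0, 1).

Direction vector d = B - A = (2 - 2, 0 + 3, 1 + 5) = (0, 3, 6)
Parametric form r = A + t·d:
x = 2, y = -3 + 3t, z = -5 + 6t

x = 2, y = -3 + 3t, z = -5 + 6t


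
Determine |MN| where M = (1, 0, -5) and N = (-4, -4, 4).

d = √[(x₂-x₁)² + (y₂-y₁)² + (z₂-z₁)²]
  = √[(-5)² + (-4)² + 9²]
  = √[25 + 16 + 81]
  = √122
  ≈ 11.05

11.05


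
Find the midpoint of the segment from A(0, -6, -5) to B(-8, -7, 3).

M = ((x₁+x₂)/2, (y₁+y₂)/2, (z₁+z₂)/2)
  = ((0 - 8)/2, (-6 - 7)/2, (-5 + 3)/2)
  = (-8/2, -13/2, -2/2)
  = (-4, -6.5, -1)

(-4, -6.5, -1)


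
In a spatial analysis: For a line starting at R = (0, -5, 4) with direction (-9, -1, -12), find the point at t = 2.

P(t) = R + t·d
  = (0 + (-9)·2, -5 + (-1)·2, 4 + (-12)·2)
  = (0 - 18, -5 - 2, 4 - 24)
  = (-18, -7, -20)

(-18, -7, -20)


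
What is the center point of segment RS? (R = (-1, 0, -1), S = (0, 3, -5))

M = ((x₁+x₂)/2, (y₁+y₂)/2, (z₁+z₂)/2)
  = ((-1 + 0)/2, (0 + 3)/2, (-1 - 5)/2)
  = (-1/2, 3/2, -6/2)
  = (-0.5, 1.5, -3)

(-0.5, 1.5, -3)


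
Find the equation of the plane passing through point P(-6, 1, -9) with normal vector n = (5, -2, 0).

The plane through P with normal n = (a, b, c) satisfies n·(r - P) = 0,
i.e. ax + by + cz = a·x₀ + b·y₀ + c·z₀.
d = 5·(-6) + (-2)·1 + 0·(-9)
  = -30 - 2 + 0
  = -32
Equation: 5x - 2y = -32

5x - 2y = -32
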